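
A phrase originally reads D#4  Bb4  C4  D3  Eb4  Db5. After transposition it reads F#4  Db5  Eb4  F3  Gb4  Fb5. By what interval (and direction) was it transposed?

up a minor third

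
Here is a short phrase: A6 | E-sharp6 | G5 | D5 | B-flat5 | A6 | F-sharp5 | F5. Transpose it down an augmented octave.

Ab5 E5 Gb4 Db4 Bbb4 Ab5 F4 Fb4

A6 gives Ab5
E#6 gives E5
G5 gives Gb4
D5 gives Db4
Bb5 gives Bbb4
A6 gives Ab5
F#5 gives F4
F5 gives Fb4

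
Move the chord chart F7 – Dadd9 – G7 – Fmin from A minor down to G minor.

A minor down to G minor is a major second; each chord root moves by that interval while the quality stays the same.
F7: root F down a major second → Eb, giving Eb7.
Dadd9: root D down a major second → C, giving Cadd9.
G7: root G down a major second → F, giving F7.
Fmin: root F down a major second → Eb, giving Ebmin.

Eb7 Cadd9 F7 Ebmin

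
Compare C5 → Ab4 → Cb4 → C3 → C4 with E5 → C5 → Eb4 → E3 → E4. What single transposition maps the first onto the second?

up a major third

From C5 to E5 is 3 letter names — a third of some quality.
C5 to E5 is 4 semitones, which makes it a major third; the second version is higher, so the direction is up.
Checking another pair — C4 → E4 — gives the same interval.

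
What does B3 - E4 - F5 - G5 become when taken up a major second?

C#4 F#4 G5 A5

A major second up from B3 gives C#4.
A major second up from E4 gives F#4.
F5: a second up reaches G, and 2 semitones makes it G5.
A major second up from G5 gives A5.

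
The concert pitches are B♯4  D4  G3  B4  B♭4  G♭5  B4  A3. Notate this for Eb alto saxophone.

G##5 B4 E4 G#5 G5 Eb6 G#5 F#4

The Eb alto saxophone sounds a major sixth below written, so the written part must be a major sixth above concert — transpose each note up.
B#4 -> G##5
D4 -> B4
G3 -> E4
B4 -> G#5
Bb4 -> G5
Gb5 -> Eb6
B4 -> G#5
A3 -> F#4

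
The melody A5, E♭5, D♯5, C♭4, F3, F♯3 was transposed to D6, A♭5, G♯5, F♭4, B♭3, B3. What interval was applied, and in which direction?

up a perfect fourth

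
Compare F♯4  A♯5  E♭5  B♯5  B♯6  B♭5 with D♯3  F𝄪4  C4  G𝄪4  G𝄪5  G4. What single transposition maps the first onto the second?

down a minor tenth

Take the first pair: F#4 → D#3. F to D spans 10 letter names, so the interval is some kind of tenth.
D#3 to F#4 is 15 semitones, which makes it a minor tenth; the second version is lower, so the direction is down.
Checking another pair — Bb5 → G4 — gives the same interval.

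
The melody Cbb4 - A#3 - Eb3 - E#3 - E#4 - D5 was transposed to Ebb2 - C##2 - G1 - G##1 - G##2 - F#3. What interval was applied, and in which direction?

down a minor thirteenth

Take the first pair: Cbb4 → Ebb2. C to E spans 13 letter names, so the interval is some kind of thirteenth.
Ebb2 to Cbb4 is 20 semitones, which makes it a minor thirteenth; the second version is lower, so the direction is down.
Checking another pair — D5 → F#3 — gives the same interval.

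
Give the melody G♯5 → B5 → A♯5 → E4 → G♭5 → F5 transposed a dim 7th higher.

G#5: a seventh up reaches F, and 9 semitones makes it F6.
A diminished seventh up from B5 gives Ab6.
A diminished seventh up from A#5 gives G6.
A diminished seventh up from E4 gives Db5.
Gb5 up a diminished seventh is Fbb6.
F5: a seventh up reaches E, and 9 semitones makes it Ebb6.

F6 Ab6 G6 Db5 Fbb6 Ebb6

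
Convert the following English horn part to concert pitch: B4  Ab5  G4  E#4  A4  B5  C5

E4 Db5 C4 A#3 D4 E5 F4

Written C4 on the English horn sounds as F3, a perfect fifth lower; apply that shift to every note.
B4 to E4
Ab5 to Db5
G4 to C4
E#4 to A#3
A4 to D4
B5 to E5
C5 to F4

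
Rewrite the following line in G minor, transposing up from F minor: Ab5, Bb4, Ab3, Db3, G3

Bb5 C5 Bb3 Eb3 A3

From F up to G is a major second; apply that to each pitch.
Ab5 → Bb5
Bb4 → C5
Ab3 → Bb3
Db3 → Eb3
G3 → A3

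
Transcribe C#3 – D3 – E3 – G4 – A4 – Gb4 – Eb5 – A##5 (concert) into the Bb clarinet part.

D#3 E3 F#3 A4 B4 Ab4 F5 B##5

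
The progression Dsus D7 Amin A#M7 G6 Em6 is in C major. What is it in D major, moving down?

Esus E7 Bmin B#M7 A6 F#m6

C major down to D major is a minor seventh; each chord root moves by that interval while the quality stays the same.
Dsus: root D down a minor seventh → E, giving Esus.
D7: root D down a minor seventh → E, giving E7.
Amin: root A down a minor seventh → B, giving Bmin.
A#M7: root A# down a minor seventh → B#, giving B#M7.
G6: root G down a minor seventh → A, giving A6.
Em6: root E down a minor seventh → F#, giving F#m6.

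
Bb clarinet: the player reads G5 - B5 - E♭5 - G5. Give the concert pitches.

The Bb clarinet sounds a major second below written, so transpose each written note down a major second.
G5 -> F5
B5 -> A5
Eb5 -> Db5
G5 -> F5

F5 A5 Db5 F5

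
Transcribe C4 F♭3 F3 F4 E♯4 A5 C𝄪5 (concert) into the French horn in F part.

G4 Cb4 C4 C5 B#4 E6 G##5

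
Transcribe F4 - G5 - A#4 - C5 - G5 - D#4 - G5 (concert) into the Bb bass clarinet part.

G5 A6 B#5 D6 A6 E#5 A6

The Bb bass clarinet sounds a major ninth below written, so the written part must be a major ninth above concert — transpose each note up.
F4 becomes G5
G5 becomes A6
A#4 becomes B#5
C5 becomes D6
G5 becomes A6
D#4 becomes E#5
G5 becomes A6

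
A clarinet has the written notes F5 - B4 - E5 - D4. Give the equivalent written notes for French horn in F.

A5 D#5 G#5 F#4

First find concert pitch: the A clarinet sounds a minor third below written, so F5 B4 E5 D4 sounds D5 G#4 C#5 B3.
Then write for French horn in F: it sounds a perfect fifth below written, so the part must be a perfect fifth above concert.
D5 → A5
G#4 → D#5
C#5 → G#5
B3 → F#4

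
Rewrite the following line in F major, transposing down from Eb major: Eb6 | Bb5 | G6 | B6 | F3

F5 C5 A5 C#6 G2

From Eb down to F is a minor seventh; apply that to each pitch.
Eb6 gives F5
Bb5 gives C5
G6 gives A5
B6 gives C#6
F3 gives G2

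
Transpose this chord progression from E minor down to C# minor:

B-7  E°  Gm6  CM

G#-7 C#° Em6 AM

E minor down to C# minor is a minor third; each chord root moves by that interval while the quality stays the same.
B-7: root B down a minor third → G#, giving G#-7.
E°: root E down a minor third → C#, giving C#°.
Gm6: root G down a minor third → E, giving Em6.
CM: root C down a minor third → A, giving AM.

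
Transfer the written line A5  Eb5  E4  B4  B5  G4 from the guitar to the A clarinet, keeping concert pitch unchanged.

First find concert pitch: the guitar sounds a perfect octave below written, so A5 Eb5 E4 B4 B5 G4 sounds A4 Eb4 E3 B3 B4 G3.
Then write for A clarinet: it sounds a minor third below written, so the part must be a minor third above concert.
A4 → C5
Eb4 → Gb4
E3 → G3
B3 → D4
B4 → D5
G3 → Bb3

C5 Gb4 G3 D4 D5 Bb3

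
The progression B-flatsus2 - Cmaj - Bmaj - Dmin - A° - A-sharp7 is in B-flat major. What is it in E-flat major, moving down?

Ebsus2 Fmaj Emaj Gmin D° D#7

B-flat major down to E-flat major is a perfect fifth; each chord root moves by that interval while the quality stays the same.
B-flatsus2: root B-flat down a perfect fifth → Eb, giving Ebsus2.
Cmaj: root C down a perfect fifth → F, giving Fmaj.
Bmaj: root B down a perfect fifth → E, giving Emaj.
Dmin: root D down a perfect fifth → G, giving Gmin.
A°: root A down a perfect fifth → D, giving D°.
A-sharp7: root A-sharp down a perfect fifth → D#, giving D#7.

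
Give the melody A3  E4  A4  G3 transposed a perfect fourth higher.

A3 to D4
E4 to A4
A4 to D5
G3 to C4

D4 A4 D5 C4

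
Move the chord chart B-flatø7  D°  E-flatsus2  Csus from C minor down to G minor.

Fø7 A° Bbsus2 Gsus

C minor down to G minor is a perfect fourth; each chord root moves by that interval while the quality stays the same.
B-flatø7: root B-flat down a perfect fourth → F, giving Fø7.
D°: root D down a perfect fourth → A, giving A°.
E-flatsus2: root E-flat down a perfect fourth → Bb, giving Bbsus2.
Csus: root C down a perfect fourth → G, giving Gsus.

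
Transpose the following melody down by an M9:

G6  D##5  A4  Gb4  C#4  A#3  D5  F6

F5 C##4 G3 Fb3 B2 G#2 C4 Eb5

G6 to F5
D##5 to C##4
A4 to G3
Gb4 to Fb3
C#4 to B2
A#3 to G#2
D5 to C4
F6 to Eb5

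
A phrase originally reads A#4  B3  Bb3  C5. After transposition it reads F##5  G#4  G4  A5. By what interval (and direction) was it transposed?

up a major sixth

From A#4 to F##5 is 6 letter names — a sixth of some quality.
A#4 to F##5 is 9 semitones, which makes it a major sixth; the second version is higher, so the direction is up.
Checking another pair — C5 → A5 — gives the same interval.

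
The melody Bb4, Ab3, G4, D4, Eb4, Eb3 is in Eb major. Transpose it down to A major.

E4 D3 C#4 G#3 A3 A2

Eb major to A major down is a diminished fifth, so every note moves down by that interval.
Bb4 -> E4
Ab3 -> D3
G4 -> C#4
D4 -> G#3
Eb4 -> A3
Eb3 -> A2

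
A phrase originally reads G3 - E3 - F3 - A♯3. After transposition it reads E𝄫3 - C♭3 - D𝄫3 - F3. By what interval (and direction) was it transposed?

From G3 to Ebb3 is 3 letter names — a third of some quality.
Ebb3 to G3 is 5 semitones, which makes it an augmented third; the second version is lower, so the direction is down.
Checking another pair — A#3 → F3 — gives the same interval.

down an augmented third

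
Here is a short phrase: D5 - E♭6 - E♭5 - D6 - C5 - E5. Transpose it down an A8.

D5: an octave down reaches D, and 13 semitones makes it Db4.
An augmented octave down from Eb6 gives Ebb5.
Eb5 down an augmented octave is Ebb4.
D6: an octave down reaches D, and 13 semitones makes it Db5.
C5: an octave down reaches C, and 13 semitones makes it Cb4.
E5 down an augmented octave is Eb4.

Db4 Ebb5 Ebb4 Db5 Cb4 Eb4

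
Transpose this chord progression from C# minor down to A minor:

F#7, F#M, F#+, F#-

C# minor down to A minor is a major third; each chord root moves by that interval while the quality stays the same.
F#7: root F# down a major third → D, giving D7.
F#M: root F# down a major third → D, giving DM.
F#+: root F# down a major third → D, giving D+.
F#-: root F# down a major third → D, giving D-.

D7 DM D+ D-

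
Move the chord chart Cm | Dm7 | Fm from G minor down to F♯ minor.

G minor down to F♯ minor is a minor second; each chord root moves by that interval while the quality stays the same.
Cm: root C down a minor second → B, giving Bm.
Dm7: root D down a minor second → C#, giving C#m7.
Fm: root F down a minor second → E, giving Em.

Bm C#m7 Em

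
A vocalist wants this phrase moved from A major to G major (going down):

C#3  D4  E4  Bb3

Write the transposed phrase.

A major to G major down is a major second, so every note moves down by that interval.
C#3 gives B2
D4 gives C4
E4 gives D4
Bb3 gives Ab3

B2 C4 D4 Ab3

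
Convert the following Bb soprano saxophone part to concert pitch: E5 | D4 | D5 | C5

The Bb soprano saxophone sounds a major second below written, so transpose each written note down a major second.
E5 -> D5
D4 -> C4
D5 -> C5
C5 -> Bb4

D5 C4 C5 Bb4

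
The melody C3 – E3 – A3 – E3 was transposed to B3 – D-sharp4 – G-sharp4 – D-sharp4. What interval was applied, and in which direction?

up a major seventh

Take the first pair: C3 → B3. C to B spans 7 letter names, so the interval is some kind of seventh.
C3 to B3 is 11 semitones, which makes it a major seventh; the second version is higher, so the direction is up.
Checking another pair — E3 → D#4 — gives the same interval.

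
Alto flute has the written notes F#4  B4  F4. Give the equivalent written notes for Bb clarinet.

D#4 G#4 D4

First find concert pitch: the alto flute sounds a perfect fourth below written, so F#4 B4 F4 sounds C#4 F#4 C4.
Then write for Bb clarinet: it sounds a major second below written, so the part must be a major second above concert.
C#4 → D#4
F#4 → G#4
C4 → D4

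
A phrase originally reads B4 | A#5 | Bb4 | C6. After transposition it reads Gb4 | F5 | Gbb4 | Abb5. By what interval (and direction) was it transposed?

From B4 to Gb4 is 3 letter names — a third of some quality.
Gb4 to B4 is 5 semitones, which makes it an augmented third; the second version is lower, so the direction is down.
Checking another pair — C6 → Abb5 — gives the same interval.

down an augmented third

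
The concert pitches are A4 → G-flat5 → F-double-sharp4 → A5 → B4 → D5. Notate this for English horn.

E5 Db6 C##5 E6 F#5 A5

Written C4 sounds as F3 on the English horn, so concert pitches are written a perfect fifth up.
A4 to E5
Gb5 to Db6
F##4 to C##5
A5 to E6
B4 to F#5
D5 to A5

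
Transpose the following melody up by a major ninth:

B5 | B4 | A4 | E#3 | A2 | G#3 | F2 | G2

C#7 C#6 B5 F##4 B3 A#4 G3 A3

A major ninth up from B5 gives C#7.
A major ninth up from B4 gives C#6.
A major ninth up from A4 gives B5.
E#3 up a major ninth is F##4.
A2: a ninth up reaches B, and 14 semitones makes it B3.
G#3: a ninth up reaches A, and 14 semitones makes it A#4.
F2: a ninth up reaches G, and 14 semitones makes it G3.
G2 up a major ninth is A3.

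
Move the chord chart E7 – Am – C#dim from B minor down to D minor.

G7 Cm Edim

B minor down to D minor is a major sixth; each chord root moves by that interval while the quality stays the same.
E7: root E down a major sixth → G, giving G7.
Am: root A down a major sixth → C, giving Cm.
C#dim: root C# down a major sixth → E, giving Edim.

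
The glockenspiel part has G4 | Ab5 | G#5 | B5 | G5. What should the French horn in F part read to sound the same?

D7 Eb8 D#8 F#8 D8

First find concert pitch: the glockenspiel sounds a perfect fifteenth above written, so G4 Ab5 G#5 B5 G5 sounds G6 Ab7 G#7 B7 G7.
Then write for French horn in F: it sounds a perfect fifth below written, so the part must be a perfect fifth above concert.
G6 → D7
Ab7 → Eb8
G#7 → D#8
B7 → F#8
G7 → D8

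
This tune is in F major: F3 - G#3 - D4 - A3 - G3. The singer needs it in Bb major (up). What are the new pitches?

Bb3 C#4 G4 D4 C4

From F up to Bb is a perfect fourth; apply that to each pitch.
F3 becomes Bb3
G#3 becomes C#4
D4 becomes G4
A3 becomes D4
G3 becomes C4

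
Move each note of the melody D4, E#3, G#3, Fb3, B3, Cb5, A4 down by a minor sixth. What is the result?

F#3 G##2 B#2 Ab2 D#3 Eb4 C#4

D4: a sixth down reaches F, and 8 semitones makes it F#3.
E#3 down a minor sixth is G##2.
A minor sixth down from G#3 gives B#2.
Fb3 down a minor sixth is Ab2.
B3: a sixth down reaches D, and 8 semitones makes it D#3.
A minor sixth down from Cb5 gives Eb4.
A4: a sixth down reaches C, and 8 semitones makes it C#4.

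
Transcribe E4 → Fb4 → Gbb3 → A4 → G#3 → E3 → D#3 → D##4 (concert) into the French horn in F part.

B4 Cb5 Dbb4 E5 D#4 B3 A#3 A##4

The French horn in F sounds a perfect fifth below written, so the written part must be a perfect fifth above concert — transpose each note up.
E4 -> B4
Fb4 -> Cb5
Gbb3 -> Dbb4
A4 -> E5
G#3 -> D#4
E3 -> B3
D#3 -> A#3
D##4 -> A##4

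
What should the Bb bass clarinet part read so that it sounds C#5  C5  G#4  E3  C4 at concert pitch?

D#6 D6 A#5 F#4 D5

Written C4 sounds as Bb2 on the Bb bass clarinet, so concert pitches are written a major ninth up.
C#5 becomes D#6
C5 becomes D6
G#4 becomes A#5
E3 becomes F#4
C4 becomes D5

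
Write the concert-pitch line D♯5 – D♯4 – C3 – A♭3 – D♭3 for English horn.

Written C4 sounds as F3 on the English horn, so concert pitches are written a perfect fifth up.
D#5 becomes A#5
D#4 becomes A#4
C3 becomes G3
Ab3 becomes Eb4
Db3 becomes Ab3

A#5 A#4 G3 Eb4 Ab3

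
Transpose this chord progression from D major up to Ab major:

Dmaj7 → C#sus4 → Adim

Abmaj7 Gsus4 Ebdim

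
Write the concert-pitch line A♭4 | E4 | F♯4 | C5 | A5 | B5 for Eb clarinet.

Written C4 sounds as Eb4 on the Eb clarinet, so concert pitches are written a minor third down.
Ab4 to F4
E4 to C#4
F#4 to D#4
C5 to A4
A5 to F#5
B5 to G#5

F4 C#4 D#4 A4 F#5 G#5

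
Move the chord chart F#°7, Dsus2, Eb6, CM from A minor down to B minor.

A minor down to B minor is a minor seventh; each chord root moves by that interval while the quality stays the same.
F#°7: root F# down a minor seventh → G#, giving G#°7.
Dsus2: root D down a minor seventh → E, giving Esus2.
Eb6: root Eb down a minor seventh → F, giving F6.
CM: root C down a minor seventh → D, giving DM.

G#°7 Esus2 F6 DM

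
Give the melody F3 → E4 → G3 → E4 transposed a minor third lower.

F3 becomes D3
E4 becomes C#4
G3 becomes E3
E4 becomes C#4

D3 C#4 E3 C#4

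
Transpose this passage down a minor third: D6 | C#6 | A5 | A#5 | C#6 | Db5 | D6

A minor third down from D6 gives B5.
C#6: a third down reaches A, and 3 semitones makes it A#5.
A5: a third down reaches F, and 3 semitones makes it F#5.
A#5 down a minor third is F##5.
A minor third down from C#6 gives A#5.
Db5 down a minor third is Bb4.
D6: a third down reaches B, and 3 semitones makes it B5.

B5 A#5 F#5 F##5 A#5 Bb4 B5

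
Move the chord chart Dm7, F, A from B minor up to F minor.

B minor up to F minor is a diminished fifth; each chord root moves by that interval while the quality stays the same.
Dm7: root D up a diminished fifth → Ab, giving Abm7.
F: root F up a diminished fifth → Cb, giving Cb.
A: root A up a diminished fifth → Eb, giving Eb.

Abm7 Cb Eb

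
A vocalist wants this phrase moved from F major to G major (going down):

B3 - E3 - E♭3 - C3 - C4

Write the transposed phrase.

C#3 F#2 F2 D2 D3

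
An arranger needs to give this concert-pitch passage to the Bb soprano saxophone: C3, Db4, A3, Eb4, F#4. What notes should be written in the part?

D3 Eb4 B3 F4 G#4

The Bb soprano saxophone sounds a major second below written, so the written part must be a major second above concert — transpose each note up.
C3 to D3
Db4 to Eb4
A3 to B3
Eb4 to F4
F#4 to G#4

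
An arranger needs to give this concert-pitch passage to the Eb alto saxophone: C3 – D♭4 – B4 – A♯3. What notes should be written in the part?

The Eb alto saxophone sounds a major sixth below written, so the written part must be a major sixth above concert — transpose each note up.
C3 → A3
Db4 → Bb4
B4 → G#5
A#3 → F##4

A3 Bb4 G#5 F##4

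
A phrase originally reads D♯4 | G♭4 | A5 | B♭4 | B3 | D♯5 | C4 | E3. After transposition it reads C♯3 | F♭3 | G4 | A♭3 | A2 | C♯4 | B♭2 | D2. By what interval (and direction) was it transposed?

Take the first pair: D#4 → C#3. D to C spans 9 letter names, so the interval is some kind of ninth.
C#3 to D#4 is 14 semitones, which makes it a major ninth; the second version is lower, so the direction is down.
Checking another pair — E3 → D2 — gives the same interval.

down a major ninth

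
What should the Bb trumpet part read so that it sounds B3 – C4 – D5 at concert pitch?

The Bb trumpet sounds a major second below written, so the written part must be a major second above concert — transpose each note up.
B3 -> C#4
C4 -> D4
D5 -> E5

C#4 D4 E5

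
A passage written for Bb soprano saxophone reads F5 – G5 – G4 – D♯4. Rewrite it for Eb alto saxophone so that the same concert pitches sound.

First find concert pitch: the Bb soprano saxophone sounds a major second below written, so F5 G5 G4 D♯4 sounds Eb5 F5 F4 C#4.
Then write for Eb alto saxophone: it sounds a major sixth below written, so the part must be a major sixth above concert.
Eb5 → C6
F5 → D6
F4 → D5
C#4 → A#4

C6 D6 D5 A#4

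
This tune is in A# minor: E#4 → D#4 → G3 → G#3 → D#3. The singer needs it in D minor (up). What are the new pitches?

A# minor to D minor up is a diminished fourth, so every note moves up by that interval.
E#4 to A4
D#4 to G4
G3 to Cb4
G#3 to C4
D#3 to G3

A4 G4 Cb4 C4 G3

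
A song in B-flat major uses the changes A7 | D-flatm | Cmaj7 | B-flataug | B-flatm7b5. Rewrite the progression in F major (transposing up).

E7 Abm Gmaj7 Faug Fm7b5

B-flat major up to F major is a perfect fifth; each chord root moves by that interval while the quality stays the same.
A7: root A up a perfect fifth → E, giving E7.
D-flatm: root D-flat up a perfect fifth → Ab, giving Abm.
Cmaj7: root C up a perfect fifth → G, giving Gmaj7.
B-flataug: root B-flat up a perfect fifth → F, giving Faug.
B-flatm7b5: root B-flat up a perfect fifth → F, giving Fm7b5.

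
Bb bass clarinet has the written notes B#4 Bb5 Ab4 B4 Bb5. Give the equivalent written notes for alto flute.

D#4 Db5 Cb4 D4 Db5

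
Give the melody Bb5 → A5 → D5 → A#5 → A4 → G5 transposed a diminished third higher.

Dbb6 Cb6 Fb5 C6 Cb5 Bbb5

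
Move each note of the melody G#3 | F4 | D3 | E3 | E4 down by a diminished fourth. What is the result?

D##3 C#4 A#2 B#2 B#3

G#3 to D##3
F4 to C#4
D3 to A#2
E3 to B#2
E4 to B#3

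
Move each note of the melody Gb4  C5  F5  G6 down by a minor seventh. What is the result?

Ab3 D4 G4 A5

Gb4 down a minor seventh is Ab3.
A minor seventh down from C5 gives D4.
F5 down a minor seventh is G4.
G6: a seventh down reaches A, and 10 semitones makes it A5.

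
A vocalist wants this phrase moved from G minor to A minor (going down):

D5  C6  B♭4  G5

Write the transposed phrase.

E4 D5 C4 A4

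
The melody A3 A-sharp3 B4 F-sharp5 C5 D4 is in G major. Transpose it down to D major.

E3 E#3 F#4 C#5 G4 A3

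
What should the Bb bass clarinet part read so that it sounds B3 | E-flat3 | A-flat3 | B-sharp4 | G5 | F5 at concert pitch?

C#5 F4 Bb4 C##6 A6 G6

Written C4 sounds as Bb2 on the Bb bass clarinet, so concert pitches are written a major ninth up.
B3 gives C#5
Eb3 gives F4
Ab3 gives Bb4
B#4 gives C##6
G5 gives A6
F5 gives G6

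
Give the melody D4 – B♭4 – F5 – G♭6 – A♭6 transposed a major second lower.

C4 Ab4 Eb5 Fb6 Gb6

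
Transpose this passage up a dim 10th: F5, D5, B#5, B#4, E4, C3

F5 to Abb6
D5 to Fb6
B#5 to D7
B#4 to D6
E4 to Gb5
C3 to Ebb4

Abb6 Fb6 D7 D6 Gb5 Ebb4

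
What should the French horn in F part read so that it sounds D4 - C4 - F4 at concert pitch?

A4 G4 C5

The French horn in F sounds a perfect fifth below written, so the written part must be a perfect fifth above concert — transpose each note up.
D4 -> A4
C4 -> G4
F4 -> C5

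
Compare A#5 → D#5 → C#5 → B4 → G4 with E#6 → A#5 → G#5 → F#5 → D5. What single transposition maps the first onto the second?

up a perfect fifth

Take the first pair: A#5 → E#6. A to E spans 5 letter names, so the interval is some kind of fifth.
A#5 to E#6 is 7 semitones, which makes it a perfect fifth; the second version is higher, so the direction is up.
Checking another pair — G4 → D5 — gives the same interval.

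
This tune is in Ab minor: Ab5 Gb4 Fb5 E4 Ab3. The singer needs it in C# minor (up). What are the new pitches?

From Ab up to C# is an augmented third; apply that to each pitch.
Ab5 becomes C#6
Gb4 becomes B4
Fb5 becomes A5
E4 becomes G##4
Ab3 becomes C#4

C#6 B4 A5 G##4 C#4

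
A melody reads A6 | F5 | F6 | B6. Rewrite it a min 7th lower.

B5 G4 G5 C#6

A6 gives B5
F5 gives G4
F6 gives G5
B6 gives C#6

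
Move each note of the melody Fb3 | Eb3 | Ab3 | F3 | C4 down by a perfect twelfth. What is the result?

Bbb1 Ab1 Db2 Bb1 F2

Fb3 down a perfect twelfth is Bbb1.
Eb3 down a perfect twelfth is Ab1.
Ab3 down a perfect twelfth is Db2.
A perfect twelfth down from F3 gives Bb1.
A perfect twelfth down from C4 gives F2.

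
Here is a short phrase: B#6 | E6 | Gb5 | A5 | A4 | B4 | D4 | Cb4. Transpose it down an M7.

B#6 down a major seventh is C#6.
E6 down a major seventh is F5.
Gb5: a seventh down reaches A, and 11 semitones makes it Abb4.
A5: a seventh down reaches B, and 11 semitones makes it Bb4.
A4: a seventh down reaches B, and 11 semitones makes it Bb3.
B4: a seventh down reaches C, and 11 semitones makes it C4.
D4 down a major seventh is Eb3.
A major seventh down from Cb4 gives Dbb3.

C#6 F5 Abb4 Bb4 Bb3 C4 Eb3 Dbb3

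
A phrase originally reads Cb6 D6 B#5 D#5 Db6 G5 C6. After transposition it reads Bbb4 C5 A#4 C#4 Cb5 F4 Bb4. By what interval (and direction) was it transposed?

down a major ninth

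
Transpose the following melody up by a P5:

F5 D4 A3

F5: a fifth up reaches C, and 7 semitones makes it C6.
D4 up a perfect fifth is A4.
A perfect fifth up from A3 gives E4.

C6 A4 E4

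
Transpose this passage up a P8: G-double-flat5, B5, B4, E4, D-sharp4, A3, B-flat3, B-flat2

Gbb6 B6 B5 E5 D#5 A4 Bb4 Bb3

Gbb5: an octave up reaches G, and 12 semitones makes it Gbb6.
B5 up a perfect octave is B6.
A perfect octave up from B4 gives B5.
A perfect octave up from E4 gives E5.
D#4: an octave up reaches D, and 12 semitones makes it D#5.
A perfect octave up from A3 gives A4.
A perfect octave up from Bb3 gives Bb4.
Bb2 up a perfect octave is Bb3.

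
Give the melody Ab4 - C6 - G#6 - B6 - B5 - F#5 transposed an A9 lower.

Ab4: a ninth down reaches G, and 15 semitones makes it Gbb3.
An augmented ninth down from C6 gives Bbb4.
An augmented ninth down from G#6 gives F5.
An augmented ninth down from B6 gives Ab5.
B5: a ninth down reaches A, and 15 semitones makes it Ab4.
F#5 down an augmented ninth is Eb4.

Gbb3 Bbb4 F5 Ab5 Ab4 Eb4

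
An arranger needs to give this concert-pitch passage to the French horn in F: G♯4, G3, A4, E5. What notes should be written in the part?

Written C4 sounds as F3 on the French horn in F, so concert pitches are written a perfect fifth up.
G#4 becomes D#5
G3 becomes D4
A4 becomes E5
E5 becomes B5

D#5 D4 E5 B5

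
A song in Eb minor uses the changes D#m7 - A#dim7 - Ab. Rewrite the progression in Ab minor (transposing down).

Eb minor down to Ab minor is a perfect fifth; each chord root moves by that interval while the quality stays the same.
D#m7: root D# down a perfect fifth → G#, giving G#m7.
A#dim7: root A# down a perfect fifth → D#, giving D#dim7.
Ab: root Ab down a perfect fifth → Db, giving Db.

G#m7 D#dim7 Db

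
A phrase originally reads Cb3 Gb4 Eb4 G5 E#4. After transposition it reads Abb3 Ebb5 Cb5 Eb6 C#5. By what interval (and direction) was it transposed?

up a minor sixth

From Cb3 to Abb3 is 6 letter names — a sixth of some quality.
Cb3 to Abb3 is 8 semitones, which makes it a minor sixth; the second version is higher, so the direction is up.
Checking another pair — E#4 → C#5 — gives the same interval.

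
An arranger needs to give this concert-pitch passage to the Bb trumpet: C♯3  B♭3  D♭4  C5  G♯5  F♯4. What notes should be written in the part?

D#3 C4 Eb4 D5 A#5 G#4

Written C4 sounds as Bb3 on the Bb trumpet, so concert pitches are written a major second up.
C#3 → D#3
Bb3 → C4
Db4 → Eb4
C5 → D5
G#5 → A#5
F#4 → G#4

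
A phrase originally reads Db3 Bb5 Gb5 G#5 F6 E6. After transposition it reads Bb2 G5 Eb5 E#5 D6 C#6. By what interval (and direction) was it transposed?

down a minor third

From Db3 to Bb2 is 3 letter names — a third of some quality.
Bb2 to Db3 is 3 semitones, which makes it a minor third; the second version is lower, so the direction is down.
Checking another pair — E6 → C#6 — gives the same interval.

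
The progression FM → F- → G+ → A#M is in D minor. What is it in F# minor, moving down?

AM A- B+ C##M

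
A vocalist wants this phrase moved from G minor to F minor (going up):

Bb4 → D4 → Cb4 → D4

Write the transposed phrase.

Ab5 C5 Bbb4 C5

From G up to F is a minor seventh; apply that to each pitch.
Bb4 to Ab5
D4 to C5
Cb4 to Bbb4
D4 to C5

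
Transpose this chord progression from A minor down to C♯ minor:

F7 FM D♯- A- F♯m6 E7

A7 AM F##- C#- A#m6 G#7

A minor down to C♯ minor is a minor sixth; each chord root moves by that interval while the quality stays the same.
F7: root F down a minor sixth → A, giving A7.
FM: root F down a minor sixth → A, giving AM.
D♯-: root D♯ down a minor sixth → F##, giving F##-.
A-: root A down a minor sixth → C#, giving C#-.
F♯m6: root F♯ down a minor sixth → A#, giving A#m6.
E7: root E down a minor sixth → G#, giving G#7.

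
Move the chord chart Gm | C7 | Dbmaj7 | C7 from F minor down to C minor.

F minor down to C minor is a perfect fourth; each chord root moves by that interval while the quality stays the same.
Gm: root G down a perfect fourth → D, giving Dm.
C7: root C down a perfect fourth → G, giving G7.
Dbmaj7: root Db down a perfect fourth → Ab, giving Abmaj7.
C7: root C down a perfect fourth → G, giving G7.

Dm G7 Abmaj7 G7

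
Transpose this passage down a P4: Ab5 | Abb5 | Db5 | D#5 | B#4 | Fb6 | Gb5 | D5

Eb5 Ebb5 Ab4 A#4 F##4 Cb6 Db5 A4

Ab5 gives Eb5
Abb5 gives Ebb5
Db5 gives Ab4
D#5 gives A#4
B#4 gives F##4
Fb6 gives Cb6
Gb5 gives Db5
D5 gives A4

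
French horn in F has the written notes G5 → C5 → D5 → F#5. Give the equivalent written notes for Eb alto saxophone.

A5 D5 E5 G#5

First find concert pitch: the French horn in F sounds a perfect fifth below written, so G5 C5 D5 F#5 sounds C5 F4 G4 B4.
Then write for Eb alto saxophone: it sounds a major sixth below written, so the part must be a major sixth above concert.
C5 → A5
F4 → D5
G4 → E5
B4 → G#5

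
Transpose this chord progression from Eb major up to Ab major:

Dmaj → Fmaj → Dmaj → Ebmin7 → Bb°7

Eb major up to Ab major is a perfect fourth; each chord root moves by that interval while the quality stays the same.
Dmaj: root D up a perfect fourth → G, giving Gmaj.
Fmaj: root F up a perfect fourth → Bb, giving Bbmaj.
Dmaj: root D up a perfect fourth → G, giving Gmaj.
Ebmin7: root Eb up a perfect fourth → Ab, giving Abmin7.
Bb°7: root Bb up a perfect fourth → Eb, giving Eb°7.

Gmaj Bbmaj Gmaj Abmin7 Eb°7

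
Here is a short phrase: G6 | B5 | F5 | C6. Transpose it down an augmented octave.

Gb5 Bb4 Fb4 Cb5

An augmented octave down from G6 gives Gb5.
An augmented octave down from B5 gives Bb4.
F5 down an augmented octave is Fb4.
C6: an octave down reaches C, and 13 semitones makes it Cb5.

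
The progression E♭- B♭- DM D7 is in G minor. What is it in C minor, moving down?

Ab- Eb- GM G7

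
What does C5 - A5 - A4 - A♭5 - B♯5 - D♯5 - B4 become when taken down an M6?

C5 gives Eb4
A5 gives C5
A4 gives C4
Ab5 gives Cb5
B#5 gives D#5
D#5 gives F#4
B4 gives D4

Eb4 C5 C4 Cb5 D#5 F#4 D4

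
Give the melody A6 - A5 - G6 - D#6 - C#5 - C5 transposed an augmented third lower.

Fb6 Fb5 Ebb6 Bb5 Ab4 Abb4

A6 → Fb6
A5 → Fb5
G6 → Ebb6
D#6 → Bb5
C#5 → Ab4
C5 → Abb4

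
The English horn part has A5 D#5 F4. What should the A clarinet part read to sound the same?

F5 B4 Db4

First find concert pitch: the English horn sounds a perfect fifth below written, so A5 D#5 F4 sounds D5 G#4 Bb3.
Then write for A clarinet: it sounds a minor third below written, so the part must be a minor third above concert.
D5 → F5
G#4 → B4
Bb3 → Db4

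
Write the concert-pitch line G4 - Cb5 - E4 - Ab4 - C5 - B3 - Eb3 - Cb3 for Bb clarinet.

The Bb clarinet sounds a major second below written, so the written part must be a major second above concert — transpose each note up.
G4 -> A4
Cb5 -> Db5
E4 -> F#4
Ab4 -> Bb4
C5 -> D5
B3 -> C#4
Eb3 -> F3
Cb3 -> Db3

A4 Db5 F#4 Bb4 D5 C#4 F3 Db3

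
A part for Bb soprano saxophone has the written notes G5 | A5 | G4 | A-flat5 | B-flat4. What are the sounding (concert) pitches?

F5 G5 F4 Gb5 Ab4

The Bb soprano saxophone sounds a major second below written, so transpose each written note down a major second.
G5 becomes F5
A5 becomes G5
G4 becomes F4
Ab5 becomes Gb5
Bb4 becomes Ab4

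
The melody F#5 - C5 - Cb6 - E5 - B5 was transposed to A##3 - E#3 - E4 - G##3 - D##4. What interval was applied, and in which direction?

down a diminished thirteenth

From F#5 to A##3 is 13 letter names — a thirteenth of some quality.
A##3 to F#5 is 19 semitones, which makes it a diminished thirteenth; the second version is lower, so the direction is down.
Checking another pair — B5 → D##4 — gives the same interval.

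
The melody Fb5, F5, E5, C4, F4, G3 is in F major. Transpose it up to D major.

F major to D major up is a major sixth, so every note moves up by that interval.
Fb5 becomes Db6
F5 becomes D6
E5 becomes C#6
C4 becomes A4
F4 becomes D5
G3 becomes E4

Db6 D6 C#6 A4 D5 E4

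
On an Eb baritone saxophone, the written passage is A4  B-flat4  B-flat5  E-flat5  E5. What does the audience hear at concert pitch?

C3 Db3 Db4 Gb3 G3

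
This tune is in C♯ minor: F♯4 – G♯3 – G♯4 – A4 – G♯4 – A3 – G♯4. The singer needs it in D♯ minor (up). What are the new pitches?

G#4 A#3 A#4 B4 A#4 B3 A#4

From C♯ up to D♯ is a major second; apply that to each pitch.
F#4 gives G#4
G#3 gives A#3
G#4 gives A#4
A4 gives B4
G#4 gives A#4
A3 gives B3
G#4 gives A#4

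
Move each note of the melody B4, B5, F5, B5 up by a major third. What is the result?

D#5 D#6 A5 D#6

A major third up from B4 gives D#5.
A major third up from B5 gives D#6.
F5 up a major third is A5.
B5 up a major third is D#6.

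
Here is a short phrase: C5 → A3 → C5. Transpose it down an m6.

E4 C#3 E4

C5: a sixth down reaches E, and 8 semitones makes it E4.
A3 down a minor sixth is C#3.
C5: a sixth down reaches E, and 8 semitones makes it E4.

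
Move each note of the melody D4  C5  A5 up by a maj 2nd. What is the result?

A major second up from D4 gives E4.
A major second up from C5 gives D5.
A major second up from A5 gives B5.

E4 D5 B5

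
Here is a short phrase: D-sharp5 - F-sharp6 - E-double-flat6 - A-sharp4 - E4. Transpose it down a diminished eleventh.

D#5 down a diminished eleventh is A##3.
F#6: an eleventh down reaches C, and 16 semitones makes it C##5.
Ebb6: an eleventh down reaches B, and 16 semitones makes it Bb4.
A#4: an eleventh down reaches E, and 16 semitones makes it E##3.
E4: an eleventh down reaches B, and 16 semitones makes it B#2.

A##3 C##5 Bb4 E##3 B#2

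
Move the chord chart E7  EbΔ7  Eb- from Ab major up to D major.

A#7 AΔ7 A-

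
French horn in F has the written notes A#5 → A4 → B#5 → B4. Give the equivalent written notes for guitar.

First find concert pitch: the French horn in F sounds a perfect fifth below written, so A#5 A4 B#5 B4 sounds D#5 D4 E#5 E4.
Then write for guitar: it sounds a perfect octave below written, so the part must be a perfect octave above concert.
D#5 → D#6
D4 → D5
E#5 → E#6
E4 → E5

D#6 D5 E#6 E5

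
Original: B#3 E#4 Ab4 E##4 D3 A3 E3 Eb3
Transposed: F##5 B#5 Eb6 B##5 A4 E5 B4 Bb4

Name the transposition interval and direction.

up a perfect twelfth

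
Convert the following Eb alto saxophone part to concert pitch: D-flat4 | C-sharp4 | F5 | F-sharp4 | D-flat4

The Eb alto saxophone sounds a major sixth below written, so transpose each written note down a major sixth.
Db4 → Fb3
C#4 → E3
F5 → Ab4
F#4 → A3
Db4 → Fb3

Fb3 E3 Ab4 A3 Fb3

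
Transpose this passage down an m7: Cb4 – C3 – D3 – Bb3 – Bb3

Cb4: a seventh down reaches D, and 10 semitones makes it Db3.
A minor seventh down from C3 gives D2.
D3 down a minor seventh is E2.
Bb3: a seventh down reaches C, and 10 semitones makes it C3.
Bb3 down a minor seventh is C3.

Db3 D2 E2 C3 C3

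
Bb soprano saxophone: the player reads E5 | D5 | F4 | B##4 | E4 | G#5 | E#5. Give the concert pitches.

Written C4 on the Bb soprano saxophone sounds as Bb3, a major second lower; apply that shift to every note.
E5 becomes D5
D5 becomes C5
F4 becomes Eb4
B##4 becomes A##4
E4 becomes D4
G#5 becomes F#5
E#5 becomes D#5

D5 C5 Eb4 A##4 D4 F#5 D#5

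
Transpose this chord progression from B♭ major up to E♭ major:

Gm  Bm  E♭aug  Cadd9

Cm Em Abaug Fadd9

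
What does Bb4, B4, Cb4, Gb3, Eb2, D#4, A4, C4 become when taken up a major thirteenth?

G6 G#6 Ab5 Eb5 C4 B#5 F#6 A5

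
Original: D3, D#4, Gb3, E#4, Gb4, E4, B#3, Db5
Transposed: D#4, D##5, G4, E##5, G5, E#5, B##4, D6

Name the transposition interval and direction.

up an augmented octave

Take the first pair: D3 → D#4. D to D spans 8 letter names, so the interval is some kind of octave.
D3 to D#4 is 13 semitones, which makes it an augmented octave; the second version is higher, so the direction is up.
Checking another pair — Db5 → D6 — gives the same interval.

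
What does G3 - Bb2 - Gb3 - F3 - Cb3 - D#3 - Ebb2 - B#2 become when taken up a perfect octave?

G4 Bb3 Gb4 F4 Cb4 D#4 Ebb3 B#3

G3 → G4
Bb2 → Bb3
Gb3 → Gb4
F3 → F4
Cb3 → Cb4
D#3 → D#4
Ebb2 → Ebb3
B#2 → B#3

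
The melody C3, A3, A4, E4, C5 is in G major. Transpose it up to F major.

Bb3 G4 G5 D5 Bb5

From G up to F is a minor seventh; apply that to each pitch.
C3 to Bb3
A3 to G4
A4 to G5
E4 to D5
C5 to Bb5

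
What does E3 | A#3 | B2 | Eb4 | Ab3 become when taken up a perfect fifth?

A perfect fifth up from E3 gives B3.
A#3 up a perfect fifth is E#4.
B2 up a perfect fifth is F#3.
A perfect fifth up from Eb4 gives Bb4.
Ab3: a fifth up reaches E, and 7 semitones makes it Eb4.

B3 E#4 F#3 Bb4 Eb4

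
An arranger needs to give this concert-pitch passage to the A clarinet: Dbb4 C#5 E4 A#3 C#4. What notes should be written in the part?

Fbb4 E5 G4 C#4 E4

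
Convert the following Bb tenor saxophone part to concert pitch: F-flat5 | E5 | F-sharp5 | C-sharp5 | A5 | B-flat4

Ebb4 D4 E4 B3 G4 Ab3

The Bb tenor saxophone sounds a major ninth below written, so transpose each written note down a major ninth.
Fb5 gives Ebb4
E5 gives D4
F#5 gives E4
C#5 gives B3
A5 gives G4
Bb4 gives Ab3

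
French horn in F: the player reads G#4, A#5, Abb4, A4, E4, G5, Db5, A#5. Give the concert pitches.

C#4 D#5 Dbb4 D4 A3 C5 Gb4 D#5

Written C4 on the French horn in F sounds as F3, a perfect fifth lower; apply that shift to every note.
G#4 to C#4
A#5 to D#5
Abb4 to Dbb4
A4 to D4
E4 to A3
G5 to C5
Db5 to Gb4
A#5 to D#5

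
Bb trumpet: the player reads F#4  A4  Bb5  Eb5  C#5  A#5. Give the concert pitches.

Written C4 on the Bb trumpet sounds as Bb3, a major second lower; apply that shift to every note.
F#4 → E4
A4 → G4
Bb5 → Ab5
Eb5 → Db5
C#5 → B4
A#5 → G#5

E4 G4 Ab5 Db5 B4 G#5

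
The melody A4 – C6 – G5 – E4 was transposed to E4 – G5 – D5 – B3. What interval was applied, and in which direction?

down a perfect fourth

From A4 to E4 is 4 letter names — a fourth of some quality.
E4 to A4 is 5 semitones, which makes it a perfect fourth; the second version is lower, so the direction is down.
Checking another pair — E4 → B3 — gives the same interval.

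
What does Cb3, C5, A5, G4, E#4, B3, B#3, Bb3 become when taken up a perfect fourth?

Fb3 F5 D6 C5 A#4 E4 E#4 Eb4

Cb3 to Fb3
C5 to F5
A5 to D6
G4 to C5
E#4 to A#4
B3 to E4
B#3 to E#4
Bb3 to Eb4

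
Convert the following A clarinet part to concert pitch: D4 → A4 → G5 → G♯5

B3 F#4 E5 E#5

The A clarinet sounds a minor third below written, so transpose each written note down a minor third.
D4 to B3
A4 to F#4
G5 to E5
G#5 to E#5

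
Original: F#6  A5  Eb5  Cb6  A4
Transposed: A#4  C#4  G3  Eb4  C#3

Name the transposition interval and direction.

down a minor thirteenth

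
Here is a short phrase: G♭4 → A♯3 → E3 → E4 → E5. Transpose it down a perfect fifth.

Cb4 D#3 A2 A3 A4

A perfect fifth down from Gb4 gives Cb4.
A perfect fifth down from A#3 gives D#3.
E3 down a perfect fifth is A2.
A perfect fifth down from E4 gives A3.
E5: a fifth down reaches A, and 7 semitones makes it A4.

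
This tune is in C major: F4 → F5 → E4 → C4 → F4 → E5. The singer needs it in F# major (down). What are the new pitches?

B3 B4 A#3 F#3 B3 A#4

From C down to F# is a diminished fifth; apply that to each pitch.
F4 gives B3
F5 gives B4
E4 gives A#3
C4 gives F#3
F4 gives B3
E5 gives A#4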